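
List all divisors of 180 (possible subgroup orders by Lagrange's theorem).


Lagrange's theorem: |H| divides |G|
|G| = 180
Divisors of 180: 1, 2, 3, 4, 5, 6, 9, 10, 12, 15, 18, 20, 30, 36, 45, 60, 90, 180

Possible subgroup orders: {1, 2, 3, 4, 5, 6, 9, 10, 12, 15, 18, 20, 30, 36, 45, 60, 90, 180}


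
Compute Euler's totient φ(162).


Factor n: 162 = 2 × 3^4
φ(n) = n · ∏(1 - 1/p) over distinct primes p | n
φ(162) = 162 · (1 - 1/2) · (1 - 1/3) = 54

φ(162) = 54


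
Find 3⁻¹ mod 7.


Use the extended Euclidean algorithm to write 1 = 3·s + 7·t; then s mod 7 is the inverse.
Euclidean algorithm:
  3 = 0·7 + 3
  7 = 2·3 + 1
  3 = 3·1 + 0
gcd(3,7) = 1
Back-substitution gives: 3·(-2) + 7·(1) = 1
So 3⁻¹ ≡ -2 ≡ 5 (mod 7)
Check: 3 × 5 = 15 ≡ 1 (mod 7) ✓

3⁻¹ ≡ 5 (mod 7)


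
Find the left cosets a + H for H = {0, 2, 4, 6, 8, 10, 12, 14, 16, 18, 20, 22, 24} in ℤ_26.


H = {0, 2, 4, 6, 8, 10, 12, 14, 16, 18, 20, 22, 24}, |H| = 13
Number of cosets = |G|/|H| = 26/13 = 2
0 + H = {0, 2, 4, 6, 8, 10, 12, 14, 16, 18, 20, 22, 24}
1 + H = {1, 3, 5, 7, 9, 11, 13, 15, 17, 19, 21, 23, 25}

Cosets: 0+H={0,2,4,6,8,10,12,14,16,18,20,22,24}; 1+H={1,3,5,7,9,11,13,15,17,19,21,23,25}


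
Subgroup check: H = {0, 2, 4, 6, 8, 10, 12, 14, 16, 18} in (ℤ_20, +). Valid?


Subgroup test for H = {0, 2, 4, 6, 8, 10, 12, 14, 16, 18} in (ℤ_20, +):
(1) 0 ∈ H? Yes
(2) Closure: for all a,b ∈ H, (a+b) mod 20 ∈ H? Yes
(3) Inverses: for all a ∈ H, -a mod 20 ∈ H? Yes

Yes, H is a subgroup of ℤ_20


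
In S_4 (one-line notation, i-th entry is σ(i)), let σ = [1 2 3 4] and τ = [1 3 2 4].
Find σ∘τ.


σ∘τ: apply τ first, then σ
1 →τ 1 →σ 1
2 →τ 3 →σ 3
3 →τ 2 →σ 2
4 →τ 4 →σ 4

σ∘τ = [1 3 2 4]


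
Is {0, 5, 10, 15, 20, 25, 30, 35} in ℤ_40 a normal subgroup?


H = {0, 5, 10, 15, 20, 25, 30, 35} in ℤ_40
ℤ_40 is abelian; every subgroup of an abelian group is normal

Yes, normal subgroup


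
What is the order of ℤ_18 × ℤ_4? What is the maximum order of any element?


|ℤ_18 × ℤ_4| = 18 × 4 = 72
Max element order = lcm(18,4) = 36
Cyclic? No (gcd=2)

|ℤ_18×ℤ_4| = 72, max element order = 36


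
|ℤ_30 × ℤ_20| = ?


|A × B| = |A| · |B|
|ℤ_30 × ℤ_20| = 30 × 20 = 600

|ℤ_30 × ℤ_20| = 600


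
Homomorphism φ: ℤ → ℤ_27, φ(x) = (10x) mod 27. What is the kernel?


Kernel = preimage of identity
ker(φ) = {x ∈ ℤ : 10x ≡ 0 (mod 27)}. gcd(10,27) = 1, so 10x ≡ 0 (mod 27) ⟺ x ≡ 0 (mod 27/1 = 27). Hence ker(φ) = 27ℤ

ker(φ) = 27ℤ


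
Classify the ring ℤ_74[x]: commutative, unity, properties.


ℤ_74 has zero divisors (2·37 ≡ 0), and these lift to constant zero divisors in ℤ_74[x]; so not an integral domain
Commutative: Yes
Integral domain: No
Has unity: Yes

ℤ_74[x]: Commutative=Yes, Unity=Yes


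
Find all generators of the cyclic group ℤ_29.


g generates ℤ_n iff gcd(g,n) = 1
Prime factors of 29: 29
Generators are g ∈ {1,...,28} not divisible by any of these primes.
Generators: {1, 2, 3, 4, 5, 6, 7, 8, 9, 10, 11, 12, 13, 14, 15, 16, 17, 18, 19, 20, 21, 22, 23, 24, 25, 26, 27, 28}
Number of generators = φ(29) = 28

Generators of ℤ_29 = {1, 2, 3, 4, 5, 6, 7, 8, 9, 10, 11, 12, 13, 14, 15, 16, 17, 18, 19, 20, 21, 22, 23, 24, 25, 26, 27, 28}


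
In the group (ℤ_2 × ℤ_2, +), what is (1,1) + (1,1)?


Operation: componentwise addition mod (2, 2)
(1,1) + (1,1) = ((a₁+b₁) mod 2, (a₂+b₂) mod 2) with a = (1,1), b = (1,1)

(1,1) + (1,1) = (0,0)


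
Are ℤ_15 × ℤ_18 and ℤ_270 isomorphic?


Comparing ℤ_15 × ℤ_18 and ℤ_270:
gcd(15,18) = 3 ≠ 1. Max element order in ℤ_15×ℤ_18 is lcm(15,18) = 90 < 270, so it has no element of order 270

No, ℤ_15 × ℤ_18 ≇ ℤ_270


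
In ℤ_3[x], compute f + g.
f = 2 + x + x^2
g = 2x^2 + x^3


Add coefficients mod 3:
x^0: 2 + 0 = 2 (mod 3)
x^1: 1 + 0 = 1 (mod 3)
x^2: 1 + 2 = 0 (mod 3)
x^3: 0 + 1 = 1 (mod 3)
Result: 2 + x + x^3

f + g = 2 + x + x^3


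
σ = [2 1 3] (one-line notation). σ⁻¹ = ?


To find σ⁻¹, swap domain and range:
σ(1) = 2 → σ⁻¹(2) = 1
σ(2) = 1 → σ⁻¹(1) = 2
σ(3) = 3 → σ⁻¹(3) = 3

σ⁻¹ = [2 1 3]


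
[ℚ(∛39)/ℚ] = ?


∛39 has minimal polynomial x³ - 39 (irreducible over ℚ since 39 is not a perfect cube)

[ℚ(∛39)/ℚ] = 3


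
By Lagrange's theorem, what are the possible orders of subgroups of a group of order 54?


Lagrange's theorem: |H| divides |G|
|G| = 54
Divisors of 54: 1, 2, 3, 6, 9, 18, 27, 54

Possible subgroup orders: {1, 2, 3, 6, 9, 18, 27, 54}


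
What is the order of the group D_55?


|D_n| = 2n (n rotations and n reflections)
|D_55| = 2×55 = 110

|D_55| = 110


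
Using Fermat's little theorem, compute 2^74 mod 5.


Fermat's little theorem: if p is prime and gcd(a,p)=1, then a^(p-1) ≡ 1 (mod p)
p = 5 is prime, gcd(2,5) = 1
Reduce exponent: 74 mod 4 = 2
So 2^74 ≡ 2^2 (mod 5)
2^2 mod 5 = 4

2^74 ≡ 4 (mod 5)


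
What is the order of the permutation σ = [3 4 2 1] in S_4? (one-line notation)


Cycle decomposition: (1 3 2 4)
Cycle lengths: 4
Order = lcm(4) = 4

ord(σ) = 4


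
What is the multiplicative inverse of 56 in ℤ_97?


Use the extended Euclidean algorithm to write 1 = 56·s + 97·t; then s mod 97 is the inverse.
Euclidean algorithm:
  56 = 0·97 + 56
  97 = 1·56 + 41
  56 = 1·41 + 15
  41 = 2·15 + 11
  15 = 1·11 + 4
  11 = 2·4 + 3
  4 = 1·3 + 1
  3 = 3·1 + 0
gcd(56,97) = 1
Back-substitution gives: 56·(26) + 97·(-15) = 1
So 56⁻¹ ≡ 26 ≡ 26 (mod 97)
Check: 56 × 26 = 1456 ≡ 1 (mod 97) ✓

56⁻¹ ≡ 26 (mod 97)


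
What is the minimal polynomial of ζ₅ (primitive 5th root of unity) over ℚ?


ζ₅ is a root of Φ₅(x) = x⁴ + x³ + x² + x + 1, irreducible over ℚ

Minimal polynomial: x⁴ + x³ + x² + x + 1


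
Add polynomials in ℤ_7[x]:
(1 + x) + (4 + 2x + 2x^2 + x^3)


Add coefficients mod 7:
x^0: 1 + 4 = 5 (mod 7)
x^1: 1 + 2 = 3 (mod 7)
x^2: 0 + 2 = 2 (mod 7)
x^3: 0 + 1 = 1 (mod 7)
Result: 5 + 3x + 2x^2 + x^3

f + g = 5 + 3x + 2x^2 + x^3


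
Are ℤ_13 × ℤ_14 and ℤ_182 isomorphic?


Comparing ℤ_13 × ℤ_14 and ℤ_182:
gcd(13,14) = 1, so ℤ_13 × ℤ_14 ≅ ℤ_182 (CRT)

Yes, ℤ_13 × ℤ_14 ≅ ℤ_182


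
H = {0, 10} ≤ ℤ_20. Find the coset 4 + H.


4 + H = {4 + h (mod 20) : h ∈ H}
4+0=4, 4+10=14

4 + H = {4, 14}


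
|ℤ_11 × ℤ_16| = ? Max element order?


|ℤ_11 × ℤ_16| = 11 × 16 = 176
Max element order = lcm(11,16) = 176
Cyclic? Yes (gcd=1)

|ℤ_11×ℤ_16| = 176, max element order = 176


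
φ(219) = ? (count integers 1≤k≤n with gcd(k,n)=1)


Factor n: 219 = 3 × 73
φ(n) = n · ∏(1 - 1/p) over distinct primes p | n
φ(219) = 219 · (1 - 1/3) · (1 - 1/73) = 144

φ(219) = 144


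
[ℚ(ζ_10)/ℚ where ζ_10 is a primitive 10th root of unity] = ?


[ℚ(ζ_n):ℚ] = deg Φ_n(x) = φ(n). Here φ(10) = 4

[ℚ(ζ_10)/ℚ where ζ_10 is a primitive 10th root of unity] = 4


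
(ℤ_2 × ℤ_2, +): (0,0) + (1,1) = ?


Operation: componentwise addition mod (2, 2)
(0,0) + (1,1) = ((a₁+b₁) mod 2, (a₂+b₂) mod 2) with a = (0,0), b = (1,1)

(0,0) + (1,1) = (1,1)


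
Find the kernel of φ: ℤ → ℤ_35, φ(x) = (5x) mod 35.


Kernel = preimage of identity
ker(φ) = {x ∈ ℤ : 5x ≡ 0 (mod 35)}. gcd(5,35) = 5, so 5x ≡ 0 (mod 35) ⟺ x ≡ 0 (mod 35/5 = 7). Hence ker(φ) = 7ℤ

ker(φ) = 7ℤ


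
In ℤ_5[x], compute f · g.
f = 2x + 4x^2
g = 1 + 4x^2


Expand and collect like terms; reduce coefficients mod 5:
x^0: 0·1 = 0 ≡ 0 (mod 5)
x^1: 0·0 + 2·1 = 2 ≡ 2 (mod 5)
x^2: 0·4 + 2·0 + 4·1 = 4 ≡ 4 (mod 5)
x^3: 2·4 + 4·0 = 8 ≡ 3 (mod 5)
x^4: 4·4 = 16 ≡ 1 (mod 5)
Result: 2x + 4x^2 + 3x^3 + x^4

f · g = 2x + 4x^2 + 3x^3 + x^4


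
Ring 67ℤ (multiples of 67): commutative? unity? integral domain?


67ℤ is a commutative ring under +,× but has no multiplicative identity (1 ∉ 67ℤ); it has no zero divisors, but without unity it is not an integral domain
Commutative: Yes
Integral domain: No
Has unity: No

67ℤ (multiples of 67): Commutative=Yes, Unity=No


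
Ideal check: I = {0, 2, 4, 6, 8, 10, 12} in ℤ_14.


Check ideal conditions for I = {0, 2, 4, 6, 8, 10, 12} in ℤ_14:
(1) I is an additive subgroup? Yes
(2) For r ∈ ℤ_14 and a ∈ I: r·a ∈ I? Yes

Yes, I is an ideal of ℤ_14


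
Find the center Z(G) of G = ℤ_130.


Z(G) = {g ∈ G | gx = xg for all x ∈ G}
ℤ_130 is abelian, so Z(G) = G

Z(ℤ_130) = ℤ_130


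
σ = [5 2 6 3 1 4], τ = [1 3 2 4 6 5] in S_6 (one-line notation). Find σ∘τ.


σ∘τ: apply τ first, then σ
1 →τ 1 →σ 5
2 →τ 3 →σ 6
3 →τ 2 →σ 2
4 →τ 4 →σ 3
5 →τ 6 →σ 4
6 →τ 5 →σ 1

σ∘τ = [5 6 2 3 4 1]


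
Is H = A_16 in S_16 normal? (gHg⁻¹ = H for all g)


H = A_16 in S_16
A_16 has index 2 in S_16, and every subgroup of index 2 is normal

Yes, normal subgroup


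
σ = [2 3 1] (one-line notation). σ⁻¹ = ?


To find σ⁻¹, swap domain and range:
σ(1) = 2 → σ⁻¹(2) = 1
σ(2) = 3 → σ⁻¹(3) = 2
σ(3) = 1 → σ⁻¹(1) = 3

σ⁻¹ = [3 1 2]


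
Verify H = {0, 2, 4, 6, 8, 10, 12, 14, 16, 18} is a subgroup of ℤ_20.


Subgroup test for H = {0, 2, 4, 6, 8, 10, 12, 14, 16, 18} in (ℤ_20, +):
(1) 0 ∈ H? Yes
(2) Closure: for all a,b ∈ H, (a+b) mod 20 ∈ H? Yes
(3) Inverses: for all a ∈ H, -a mod 20 ∈ H? Yes

Yes, H is a subgroup of ℤ_20


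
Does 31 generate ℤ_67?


g generates ℤ_n iff gcd(g, n) = 1
gcd(31, 67) = 1
Since gcd = 1, 31 is a generator.

Yes, 31 generates ℤ_67


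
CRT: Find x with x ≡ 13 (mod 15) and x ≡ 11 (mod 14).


m₁ = 15, m₂ = 14, gcd = 1, so CRT applies. M = m₁·m₂ = 210
Let M₁ = M/m₁ = 14, M₂ = M/m₂ = 15
Find y₁ ≡ M₁⁻¹ (mod m₁): 14⁻¹ ≡ 14 (mod 15)
Find y₂ ≡ M₂⁻¹ (mod m₂): 15⁻¹ ≡ 1 (mod 14)
x = a₁·M₁·y₁ + a₂·M₂·y₂ = 13·14·14 + 11·15·1 = 2713
Reduce mod 210: x ≡ 193
Check: 193 mod 15 = 13 ✓, 193 mod 14 = 11 ✓

x ≡ 193 (mod 210)


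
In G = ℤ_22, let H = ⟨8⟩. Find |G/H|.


|⟨8⟩| = n / gcd(8, 22) = 22 / 2 = 11
H is normal (ℤ_22 is abelian).
|G/H| = |G| / |H| = 22 / 11 = 2

|G/H| = 2


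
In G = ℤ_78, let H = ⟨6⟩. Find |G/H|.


|⟨6⟩| = n / gcd(6, 78) = 78 / 6 = 13
H is normal (ℤ_78 is abelian).
|G/H| = |G| / |H| = 78 / 13 = 6

|G/H| = 6


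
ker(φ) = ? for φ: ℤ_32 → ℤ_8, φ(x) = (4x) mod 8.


Kernel = preimage of identity
ker(φ) = {x ∈ ℤ_32 : 4x ≡ 0 (mod 8)}. Since 8 | 32, φ is well-defined. The kernel is the cyclic subgroup ⟨2⟩ of ℤ_32 (order 16), i.e. {0, 2, 4, 6, 8, 10, 12, 14, 16, 18, 20, 22, 24, 26, 28, 30}

ker(φ) = {0, 2, 4, 6, 8, 10, 12, 14, 16, 18, 20, 22, 24, 26, 28, 30}


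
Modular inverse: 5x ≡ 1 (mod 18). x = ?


Use the extended Euclidean algorithm to write 1 = 5·s + 18·t; then s mod 18 is the inverse.
Euclidean algorithm:
  5 = 0·18 + 5
  18 = 3·5 + 3
  5 = 1·3 + 2
  3 = 1·2 + 1
  2 = 2·1 + 0
gcd(5,18) = 1
Back-substitution gives: 5·(-7) + 18·(2) = 1
So 5⁻¹ ≡ -7 ≡ 11 (mod 18)
Check: 5 × 11 = 55 ≡ 1 (mod 18) ✓

5⁻¹ ≡ 11 (mod 18)


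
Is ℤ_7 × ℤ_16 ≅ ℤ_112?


Comparing ℤ_7 × ℤ_16 and ℤ_112:
gcd(7,16) = 1, so ℤ_7 × ℤ_16 ≅ ℤ_112 (CRT)

Yes, ℤ_7 × ℤ_16 ≅ ℤ_112


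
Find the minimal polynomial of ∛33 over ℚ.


∛33 satisfies x³ - 33 = 0, irreducible over ℚ (no rational root; 33 is not a perfect cube)

Minimal polynomial: x³ - 33


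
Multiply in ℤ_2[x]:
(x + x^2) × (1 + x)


Expand and collect like terms; reduce coefficients mod 2:
x^0: 0·1 = 0 ≡ 0 (mod 2)
x^1: 0·1 + 1·1 = 1 ≡ 1 (mod 2)
x^2: 1·1 + 1·1 = 2 ≡ 0 (mod 2)
x^3: 1·1 = 1 ≡ 1 (mod 2)
Result: x + x^3

f · g = x + x^3


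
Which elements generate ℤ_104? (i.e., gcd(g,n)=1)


g generates ℤ_n iff gcd(g,n) = 1
Prime factors of 104: 2, 13
Generators are g ∈ {1,...,103} not divisible by any of these primes.
Generators: {1, 3, 5, 7, 9, 11, 15, 17, 19, 21, 23, 25, 27, 29, 31, 33, 35, 37, 41, 43, 45, 47, 49, 51, 53, 55, 57, 59, 61, 63, 67, 69, 71, 73, 75, 77, 79, 81, 83, 85, 87, 89, 93, 95, 97, 99, 101, 103}
Number of generators = φ(104) = 48

Generators of ℤ_104 = {1, 3, 5, 7, 9, 11, 15, 17, 19, 21, 23, 25, 27, 29, 31, 33, 35, 37, 41, 43, 45, 47, 49, 51, 53, 55, 57, 59, 61, 63, 67, 69, 71, 73, 75, 77, 79, 81, 83, 85, 87, 89, 93, 95, 97, 99, 101, 103}


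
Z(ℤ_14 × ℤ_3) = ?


Z(G) = {g ∈ G | gx = xg for all x ∈ G}
Direct product of abelian groups is abelian, so Z(G) = G

Z(ℤ_14 × ℤ_3) = ℤ_14 × ℤ_3


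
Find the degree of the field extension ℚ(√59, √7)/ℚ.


[ℚ(√59,√7):ℚ] = [ℚ(√59,√7):ℚ(√59)]·[ℚ(√59):ℚ] = 2·2 = 4

[ℚ(√59, √7)/ℚ] = 4


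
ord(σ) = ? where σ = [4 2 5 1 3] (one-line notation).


Cycle decomposition: (1 4) (3 5)
Cycle lengths: 2, 2
Order = lcm(2, 2) = 2

ord(σ) = 2


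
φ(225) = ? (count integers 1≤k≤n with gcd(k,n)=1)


Factor n: 225 = 3^2 × 5^2
φ(n) = n · ∏(1 - 1/p) over distinct primes p | n
φ(225) = 225 · (1 - 1/3) · (1 - 1/5) = 120

φ(225) = 120


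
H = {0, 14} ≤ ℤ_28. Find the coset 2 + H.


2 + H = {2 + h (mod 28) : h ∈ H}
2+0=2, 2+14=16

2 + H = {2, 16}


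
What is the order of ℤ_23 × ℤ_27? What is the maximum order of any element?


|ℤ_23 × ℤ_27| = 23 × 27 = 621
Max element order = lcm(23,27) = 621
Cyclic? Yes (gcd=1)

|ℤ_23×ℤ_27| = 621, max element order = 621


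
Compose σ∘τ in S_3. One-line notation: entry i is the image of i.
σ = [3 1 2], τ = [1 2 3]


σ∘τ: apply τ first, then σ
1 →τ 1 →σ 3
2 →τ 2 →σ 1
3 →τ 3 →σ 2

σ∘τ = [3 1 2]


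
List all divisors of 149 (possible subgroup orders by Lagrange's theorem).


Lagrange's theorem: |H| divides |G|
|G| = 149
Divisors of 149: 1, 149

Possible subgroup orders: {1, 149}


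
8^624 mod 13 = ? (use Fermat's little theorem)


Fermat's little theorem: if p is prime and gcd(a,p)=1, then a^(p-1) ≡ 1 (mod p)
p = 13 is prime, gcd(8,13) = 1
Reduce exponent: 624 mod 12 = 0
So 8^624 ≡ 8^0 (mod 13)
8^0 = 1

8^624 ≡ 1 (mod 13)


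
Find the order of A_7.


|A_n| = n!/2 (even permutations)
|A_7| = 7!/2 = 5040/2 = 2520

|A_7| = 2520


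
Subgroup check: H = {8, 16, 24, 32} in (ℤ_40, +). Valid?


Subgroup test for H = {8, 16, 24, 32} in (ℤ_40, +):
(1) 0 ∈ H? No
(2) Closure: for all a,b ∈ H, (a+b) mod 40 ∈ H? No  [counterexample: 8 + 32 = 0 ∉ H]
(3) Inverses: for all a ∈ H, -a mod 40 ∈ H? Yes

No, H is not a subgroup of ℤ_40


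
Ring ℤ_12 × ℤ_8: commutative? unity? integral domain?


Direct product ring; commutative with unity (1,1); but (1,0)·(0,1) = (0,0) gives zero divisors, so not an integral domain
Commutative: Yes
Integral domain: No
Has unity: Yes

ℤ_12 × ℤ_8: Commutative=Yes, Unity=Yes


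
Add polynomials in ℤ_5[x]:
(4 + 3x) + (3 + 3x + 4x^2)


Add coefficients mod 5:
x^0: 4 + 3 = 2 (mod 5)
x^1: 3 + 3 = 1 (mod 5)
x^2: 0 + 4 = 4 (mod 5)
Result: 2 + x + 4x^2

f + g = 2 + x + 4x^2


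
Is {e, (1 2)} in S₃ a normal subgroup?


H = {e, (1 2)} in S₃
(1 3)(1 2)(1 3)⁻¹ = (2 3) ∉ {e, (1 2)}, so it is not normal

No, not a normal subgroup


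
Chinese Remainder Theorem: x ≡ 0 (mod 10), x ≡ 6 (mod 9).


m₁ = 10, m₂ = 9, gcd = 1, so CRT applies. M = m₁·m₂ = 90
Let M₁ = M/m₁ = 9, M₂ = M/m₂ = 10
Find y₁ ≡ M₁⁻¹ (mod m₁): 9⁻¹ ≡ 9 (mod 10)
Find y₂ ≡ M₂⁻¹ (mod m₂): 10⁻¹ ≡ 1 (mod 9)
x = a₁·M₁·y₁ + a₂·M₂·y₂ = 0·9·9 + 6·10·1 = 60
Reduce mod 90: x ≡ 60
Check: 60 mod 10 = 0 ✓, 60 mod 9 = 6 ✓

x ≡ 60 (mod 90)


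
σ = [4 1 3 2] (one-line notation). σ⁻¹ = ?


To find σ⁻¹, swap domain and range:
σ(1) = 4 → σ⁻¹(4) = 1
σ(2) = 1 → σ⁻¹(1) = 2
σ(3) = 3 → σ⁻¹(3) = 3
σ(4) = 2 → σ⁻¹(2) = 4

σ⁻¹ = [2 4 3 1]


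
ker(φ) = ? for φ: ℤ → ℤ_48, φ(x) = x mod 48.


Kernel = preimage of identity
ker(φ) = {x ∈ ℤ : x ≡ 0 (mod 48)} = 48ℤ = {0, ±48, ±96, ...}

ker(φ) = 48ℤ


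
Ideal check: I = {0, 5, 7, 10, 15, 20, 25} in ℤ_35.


Check ideal conditions for I = {0, 5, 7, 10, 15, 20, 25} in ℤ_35:
(1) I is an additive subgroup? No
(2) For r ∈ ℤ_35 and a ∈ I: r·a ∈ I? No  [counterexample: r=2, a=7, r·a mod 35 = 14 ∉ I]

No, I is not an ideal of ℤ_35


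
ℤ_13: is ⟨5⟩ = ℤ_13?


g generates ℤ_n iff gcd(g, n) = 1
gcd(5, 13) = 1
Since gcd = 1, 5 is a generator.

Yes, 5 generates ℤ_13


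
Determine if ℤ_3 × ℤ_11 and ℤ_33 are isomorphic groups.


Comparing ℤ_3 × ℤ_11 and ℤ_33:
gcd(3,11) = 1, so ℤ_3 × ℤ_11 ≅ ℤ_33 (CRT)

Yes, ℤ_3 × ℤ_11 ≅ ℤ_33


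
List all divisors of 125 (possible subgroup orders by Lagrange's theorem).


Lagrange's theorem: |H| divides |G|
|G| = 125
Divisors of 125: 1, 5, 25, 125

Possible subgroup orders: {1, 5, 25, 125}


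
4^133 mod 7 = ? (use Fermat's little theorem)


Fermat's little theorem: if p is prime and gcd(a,p)=1, then a^(p-1) ≡ 1 (mod p)
p = 7 is prime, gcd(4,7) = 1
Reduce exponent: 133 mod 6 = 1
So 4^133 ≡ 4^1 (mod 7)
4^1 mod 7 = 4

4^133 ≡ 4 (mod 7)


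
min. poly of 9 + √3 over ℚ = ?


Let α = 9 + √3. Then α - 9 = √3, so (α - 9)² = 3, giving α² - 18α + 78 = 0. Degree 2 and α ∉ ℚ, so this is the minimal polynomial.

Minimal polynomial: x² - 18x + 78


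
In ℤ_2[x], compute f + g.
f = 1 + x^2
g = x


Add coefficients mod 2:
x^0: 1 + 0 = 1 (mod 2)
x^1: 0 + 1 = 1 (mod 2)
x^2: 1 + 0 = 1 (mod 2)
Result: 1 + x + x^2

f + g = 1 + x + x^2


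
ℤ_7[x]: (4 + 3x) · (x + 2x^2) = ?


Expand and collect like terms; reduce coefficients mod 7:
x^0: 4·0 = 0 ≡ 0 (mod 7)
x^1: 4·1 + 3·0 = 4 ≡ 4 (mod 7)
x^2: 4·2 + 3·1 = 11 ≡ 4 (mod 7)
x^3: 3·2 = 6 ≡ 6 (mod 7)
Result: 4x + 4x^2 + 6x^3

f · g = 4x + 4x^2 + 6x^3


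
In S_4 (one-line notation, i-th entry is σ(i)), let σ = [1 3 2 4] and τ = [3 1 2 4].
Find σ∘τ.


σ∘τ: apply τ first, then σ
1 →τ 3 →σ 2
2 →τ 1 →σ 1
3 →τ 2 →σ 3
4 →τ 4 →σ 4

σ∘τ = [2 1 3 4]


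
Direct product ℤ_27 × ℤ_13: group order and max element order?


|ℤ_27 × ℤ_13| = 27 × 13 = 351
Max element order = lcm(27,13) = 351
Cyclic? Yes (gcd=1)

|ℤ_27×ℤ_13| = 351, max element order = 351


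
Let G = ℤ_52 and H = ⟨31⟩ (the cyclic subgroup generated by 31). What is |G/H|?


|⟨31⟩| = n / gcd(31, 52) = 52 / 1 = 52
H is normal (ℤ_52 is abelian).
|G/H| = |G| / |H| = 52 / 52 = 1

|G/H| = 1


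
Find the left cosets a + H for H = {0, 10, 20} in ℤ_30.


H = {0, 10, 20}, |H| = 3
Number of cosets = |G|/|H| = 30/3 = 10
0 + H = {0, 10, 20}
1 + H = {1, 11, 21}
2 + H = {2, 12, 22}
3 + H = {3, 13, 23}
4 + H = {4, 14, 24}
5 + H = {5, 15, 25}
6 + H = {6, 16, 26}
7 + H = {7, 17, 27}
8 + H = {8, 18, 28}
9 + H = {9, 19, 29}

Cosets: 0+H={0,10,20}; 1+H={1,11,21}; 2+H={2,12,22}; 3+H={3,13,23}; 4+H={4,14,24}; 5+H={5,15,25}; 6+H={6,16,26}; 7+H={7,17,27}; 8+H={8,18,28}; 9+H={9,19,29}


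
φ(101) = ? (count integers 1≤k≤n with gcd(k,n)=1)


Factor n: 101 = 101
φ(n) = n · ∏(1 - 1/p) over distinct primes p | n
φ(101) = 101 · (1 - 1/101) = 100

φ(101) = 100


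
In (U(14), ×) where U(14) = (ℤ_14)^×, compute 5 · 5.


Operation: multiplication mod 14
5 · 5 = (a × b) mod 14 with a = 5, b = 5

5 · 5 = 11


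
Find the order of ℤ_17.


ℤ_n has n elements.

|ℤ_17| = 17


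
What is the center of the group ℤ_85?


Z(G) = {g ∈ G | gx = xg for all x ∈ G}
ℤ_85 is abelian, so Z(G) = G

Z(ℤ_85) = ℤ_85


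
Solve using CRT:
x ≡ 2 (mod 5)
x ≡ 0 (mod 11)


m₁ = 5, m₂ = 11, gcd = 1, so CRT applies. M = m₁·m₂ = 55
Let M₁ = M/m₁ = 11, M₂ = M/m₂ = 5
Find y₁ ≡ M₁⁻¹ (mod m₁): 11⁻¹ ≡ 1 (mod 5)
Find y₂ ≡ M₂⁻¹ (mod m₂): 5⁻¹ ≡ 9 (mod 11)
x = a₁·M₁·y₁ + a₂·M₂·y₂ = 2·11·1 + 0·5·9 = 22
Reduce mod 55: x ≡ 22
Check: 22 mod 5 = 2 ✓, 22 mod 11 = 0 ✓

x ≡ 22 (mod 55)


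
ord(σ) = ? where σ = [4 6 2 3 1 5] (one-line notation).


Cycle decomposition: (1 4 3 2 6 5)
Cycle lengths: 6
Order = lcm(6) = 6

ord(σ) = 6


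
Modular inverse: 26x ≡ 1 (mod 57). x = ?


Use the extended Euclidean algorithm to write 1 = 26·s + 57·t; then s mod 57 is the inverse.
Euclidean algorithm:
  26 = 0·57 + 26
  57 = 2·26 + 5
  26 = 5·5 + 1
  5 = 5·1 + 0
gcd(26,57) = 1
Back-substitution gives: 26·(11) + 57·(-5) = 1
So 26⁻¹ ≡ 11 ≡ 11 (mod 57)
Check: 26 × 11 = 286 ≡ 1 (mod 57) ✓

26⁻¹ ≡ 11 (mod 57)


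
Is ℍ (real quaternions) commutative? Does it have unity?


quaternion multiplication is non-commutative (ij = k ≠ ji = -k); has unity 1; a division ring but not an integral domain since integral domains are commutative by convention
Commutative: No
Integral domain: No
Has unity: Yes

ℍ (real quaternions): Commutative=No, Unity=Yes


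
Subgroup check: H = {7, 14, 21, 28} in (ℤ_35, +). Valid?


Subgroup test for H = {7, 14, 21, 28} in (ℤ_35, +):
(1) 0 ∈ H? No
(2) Closure: for all a,b ∈ H, (a+b) mod 35 ∈ H? No  [counterexample: 7 + 28 = 0 ∉ H]
(3) Inverses: for all a ∈ H, -a mod 35 ∈ H? Yes

No, H is not a subgroup of ℤ_35


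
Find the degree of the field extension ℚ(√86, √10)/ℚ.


[ℚ(√86,√10):ℚ] = [ℚ(√86,√10):ℚ(√86)]·[ℚ(√86):ℚ] = 2·2 = 4

[ℚ(√86, √10)/ℚ] = 4


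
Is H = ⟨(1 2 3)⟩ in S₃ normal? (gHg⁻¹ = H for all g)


H = ⟨(1 2 3)⟩ in S₃
⟨(1 2 3)⟩ has order 3 and index 2 in S₃; index-2 subgroups are normal

Yes, normal subgroup


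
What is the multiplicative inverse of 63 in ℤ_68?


Use the extended Euclidean algorithm to write 1 = 63·s + 68·t; then s mod 68 is the inverse.
Euclidean algorithm:
  63 = 0·68 + 63
  68 = 1·63 + 5
  63 = 12·5 + 3
  5 = 1·3 + 2
  3 = 1·2 + 1
  2 = 2·1 + 0
gcd(63,68) = 1
Back-substitution gives: 63·(27) + 68·(-25) = 1
So 63⁻¹ ≡ 27 ≡ 27 (mod 68)
Check: 63 × 27 = 1701 ≡ 1 (mod 68) ✓

63⁻¹ ≡ 27 (mod 68)


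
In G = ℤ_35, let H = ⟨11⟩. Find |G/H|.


|⟨11⟩| = n / gcd(11, 35) = 35 / 1 = 35
H is normal (ℤ_35 is abelian).
|G/H| = |G| / |H| = 35 / 35 = 1

|G/H| = 1


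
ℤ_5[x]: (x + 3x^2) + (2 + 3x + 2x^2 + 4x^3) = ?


Add coefficients mod 5:
x^0: 0 + 2 = 2 (mod 5)
x^1: 1 + 3 = 4 (mod 5)
x^2: 3 + 2 = 0 (mod 5)
x^3: 0 + 4 = 4 (mod 5)
Result: 2 + 4x + 4x^3

f + g = 2 + 4x + 4x^3


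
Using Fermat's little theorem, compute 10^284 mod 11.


Fermat's little theorem: if p is prime and gcd(a,p)=1, then a^(p-1) ≡ 1 (mod p)
p = 11 is prime, gcd(10,11) = 1
Reduce exponent: 284 mod 10 = 4
So 10^284 ≡ 10^4 (mod 11)
10^4 mod 11 = 1

10^284 ≡ 1 (mod 11)


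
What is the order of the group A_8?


|A_n| = n!/2 (even permutations)
|A_8| = 8!/2 = 40320/2 = 20160

|A_8| = 20160


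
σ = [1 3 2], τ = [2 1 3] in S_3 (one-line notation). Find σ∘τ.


σ∘τ: apply τ first, then σ
1 →τ 2 →σ 3
2 →τ 1 →σ 1
3 →τ 3 →σ 2

σ∘τ = [3 1 2]


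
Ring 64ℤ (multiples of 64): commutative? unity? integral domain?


64ℤ is a commutative ring under +,× but has no multiplicative identity (1 ∉ 64ℤ); it has no zero divisors, but without unity it is not an integral domain
Commutative: Yes
Integral domain: No
Has unity: No

64ℤ (multiples of 64): Commutative=Yes, Unity=No


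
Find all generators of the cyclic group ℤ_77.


g generates ℤ_n iff gcd(g,n) = 1
Prime factors of 77: 7, 11
Generators are g ∈ {1,...,76} not divisible by any of these primes.
Generators: {1, 2, 3, 4, 5, 6, 8, 9, 10, 12, 13, 15, 16, 17, 18, 19, 20, 23, 24, 25, 26, 27, 29, 30, 31, 32, 34, 36, 37, 38, 39, 40, 41, 43, 45, 46, 47, 48, 50, 51, 52, 53, 54, 57, 58, 59, 60, 61, 62, 64, 65, 67, 68, 69, 71, 72, 73, 74, 75, 76}
Number of generators = φ(77) = 60

Generators of ℤ_77 = {1, 2, 3, 4, 5, 6, 8, 9, 10, 12, 13, 15, 16, 17, 18, 19, 20, 23, 24, 25, 26, 27, 29, 30, 31, 32, 34, 36, 37, 38, 39, 40, 41, 43, 45, 46, 47, 48, 50, 51, 52, 53, 54, 57, 58, 59, 60, 61, 62, 64, 65, 67, 68, 69, 71, 72, 73, 74, 75, 76}


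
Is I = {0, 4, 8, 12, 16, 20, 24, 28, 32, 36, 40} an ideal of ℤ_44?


Check ideal conditions for I = {0, 4, 8, 12, 16, 20, 24, 28, 32, 36, 40} in ℤ_44:
(1) I is an additive subgroup? Yes
(2) For r ∈ ℤ_44 and a ∈ I: r·a ∈ I? Yes

Yes, I is an ideal of ℤ_44


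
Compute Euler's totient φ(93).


Factor n: 93 = 3 × 31
φ(n) = n · ∏(1 - 1/p) over distinct primes p | n
φ(93) = 93 · (1 - 1/3) · (1 - 1/31) = 60

φ(93) = 60


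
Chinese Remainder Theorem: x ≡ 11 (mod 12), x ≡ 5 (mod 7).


m₁ = 12, m₂ = 7, gcd = 1, so CRT applies. M = m₁·m₂ = 84
Let M₁ = M/m₁ = 7, M₂ = M/m₂ = 12
Find y₁ ≡ M₁⁻¹ (mod m₁): 7⁻¹ ≡ 7 (mod 12)
Find y₂ ≡ M₂⁻¹ (mod m₂): 12⁻¹ ≡ 3 (mod 7)
x = a₁·M₁·y₁ + a₂·M₂·y₂ = 11·7·7 + 5·12·3 = 719
Reduce mod 84: x ≡ 47
Check: 47 mod 12 = 11 ✓, 47 mod 7 = 5 ✓

x ≡ 47 (mod 84)


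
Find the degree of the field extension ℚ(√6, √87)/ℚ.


[ℚ(√6,√87):ℚ] = [ℚ(√6,√87):ℚ(√6)]·[ℚ(√6):ℚ] = 2·2 = 4

[ℚ(√6, √87)/ℚ] = 4


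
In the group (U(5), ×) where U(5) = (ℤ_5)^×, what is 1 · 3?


Operation: multiplication mod 5
1 · 3 = (a × b) mod 5 with a = 1, b = 3

1 · 3 = 3


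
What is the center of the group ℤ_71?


Z(G) = {g ∈ G | gx = xg for all x ∈ G}
ℤ_71 is abelian, so Z(G) = G

Z(ℤ_71) = ℤ_71


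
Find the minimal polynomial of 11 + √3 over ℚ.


Let α = 11 + √3. Then α - 11 = √3, so (α - 11)² = 3, giving α² - 22α + 118 = 0. Degree 2 and α ∉ ℚ, so this is the minimal polynomial.

Minimal polynomial: x² - 22x + 118


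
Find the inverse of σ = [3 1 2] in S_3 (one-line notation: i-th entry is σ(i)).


To find σ⁻¹, swap domain and range:
σ(1) = 3 → σ⁻¹(3) = 1
σ(2) = 1 → σ⁻¹(1) = 2
σ(3) = 2 → σ⁻¹(2) = 3

σ⁻¹ = [2 3 1]


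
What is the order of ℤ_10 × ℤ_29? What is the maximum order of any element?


|ℤ_10 × ℤ_29| = 10 × 29 = 290
Max element order = lcm(10,29) = 290
Cyclic? Yes (gcd=1)

|ℤ_10×ℤ_29| = 290, max element order = 290


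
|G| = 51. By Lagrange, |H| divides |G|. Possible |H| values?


Lagrange's theorem: |H| divides |G|
|G| = 51
Divisors of 51: 1, 3, 17, 51

Possible subgroup orders: {1, 3, 17, 51}


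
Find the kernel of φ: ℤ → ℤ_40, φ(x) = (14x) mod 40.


Kernel = preimage of identity
ker(φ) = {x ∈ ℤ : 14x ≡ 0 (mod 40)}. gcd(14,40) = 2, so 14x ≡ 0 (mod 40) ⟺ x ≡ 0 (mod 40/2 = 20). Hence ker(φ) = 20ℤ

ker(φ) = 20ℤ


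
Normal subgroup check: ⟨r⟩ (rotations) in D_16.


H = ⟨r⟩ (rotations) in D_16
The rotation subgroup ⟨r⟩ has index 2 in D_16, so it is normal

Yes, normal subgroup


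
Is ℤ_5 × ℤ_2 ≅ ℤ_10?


Comparing ℤ_5 × ℤ_2 and ℤ_10:
gcd(5,2) = 1, so ℤ_5 × ℤ_2 ≅ ℤ_10 (CRT)

Yes, ℤ_5 × ℤ_2 ≅ ℤ_10


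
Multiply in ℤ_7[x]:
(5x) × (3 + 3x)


Expand and collect like terms; reduce coefficients mod 7:
x^0: 0·3 = 0 ≡ 0 (mod 7)
x^1: 0·3 + 5·3 = 15 ≡ 1 (mod 7)
x^2: 5·3 = 15 ≡ 1 (mod 7)
Result: x + x^2

f · g = x + x^2


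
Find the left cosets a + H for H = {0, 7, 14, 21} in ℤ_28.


H = {0, 7, 14, 21}, |H| = 4
Number of cosets = |G|/|H| = 28/4 = 7
0 + H = {0, 7, 14, 21}
1 + H = {1, 8, 15, 22}
2 + H = {2, 9, 16, 23}
3 + H = {3, 10, 17, 24}
4 + H = {4, 11, 18, 25}
5 + H = {5, 12, 19, 26}
6 + H = {6, 13, 20, 27}

Cosets: 0+H={0,7,14,21}; 1+H={1,8,15,22}; 2+H={2,9,16,23}; 3+H={3,10,17,24}; 4+H={4,11,18,25}; 5+H={5,12,19,26}; 6+H={6,13,20,27}


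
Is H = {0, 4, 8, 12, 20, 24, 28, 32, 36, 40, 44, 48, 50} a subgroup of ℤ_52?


Subgroup test for H = {0, 4, 8, 12, 20, 24, 28, 32, 36, 40, 44, 48, 50} in (ℤ_52, +):
(1) 0 ∈ H? Yes
(2) Closure: for all a,b ∈ H, (a+b) mod 52 ∈ H? No  [counterexample: 4 + 12 = 16 ∉ H]
(3) Inverses: for all a ∈ H, -a mod 52 ∈ H? No

No, H is not a subgroup of ℤ_52


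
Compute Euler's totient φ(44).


Factor n: 44 = 2^2 × 11
φ(n) = n · ∏(1 - 1/p) over distinct primes p | n
φ(44) = 44 · (1 - 1/2) · (1 - 1/11) = 20

φ(44) = 20


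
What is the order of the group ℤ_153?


ℤ_n has n elements.

|ℤ_153| = 153


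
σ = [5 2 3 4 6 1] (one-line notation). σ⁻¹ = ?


To find σ⁻¹, swap domain and range:
σ(1) = 5 → σ⁻¹(5) = 1
σ(2) = 2 → σ⁻¹(2) = 2
σ(3) = 3 → σ⁻¹(3) = 3
σ(4) = 4 → σ⁻¹(4) = 4
σ(5) = 6 → σ⁻¹(6) = 5
σ(6) = 1 → σ⁻¹(1) = 6

σ⁻¹ = [6 2 3 4 1 5]


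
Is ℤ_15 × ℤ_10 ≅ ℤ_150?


Comparing ℤ_15 × ℤ_10 and ℤ_150:
gcd(15,10) = 5 ≠ 1. Max element order in ℤ_15×ℤ_10 is lcm(15,10) = 30 < 150, so it has no element of order 150

No, ℤ_15 × ℤ_10 ≇ ℤ_150


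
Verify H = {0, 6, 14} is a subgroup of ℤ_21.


Subgroup test for H = {0, 6, 14} in (ℤ_21, +):
(1) 0 ∈ H? Yes
(2) Closure: for all a,b ∈ H, (a+b) mod 21 ∈ H? No  [counterexample: 6 + 6 = 12 ∉ H]
(3) Inverses: for all a ∈ H, -a mod 21 ∈ H? No

No, H is not a subgroup of ℤ_21


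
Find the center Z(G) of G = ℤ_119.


Z(G) = {g ∈ G | gx = xg for all x ∈ G}
ℤ_119 is abelian, so Z(G) = G

Z(ℤ_119) = ℤ_119


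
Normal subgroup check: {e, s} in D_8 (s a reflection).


H = {e, s} in D_8 (s a reflection)
r·s·r⁻¹ = sr⁻² ≠ s for n ≥ 3, so {e, s} is not closed under conjugation

No, not a normal subgroup


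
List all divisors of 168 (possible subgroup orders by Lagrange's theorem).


Lagrange's theorem: |H| divides |G|
|G| = 168
Divisors of 168: 1, 2, 3, 4, 6, 7, 8, 12, 14, 21, 24, 28, 42, 56, 84, 168

Possible subgroup orders: {1, 2, 3, 4, 6, 7, 8, 12, 14, 21, 24, 28, 42, 56, 84, 168}


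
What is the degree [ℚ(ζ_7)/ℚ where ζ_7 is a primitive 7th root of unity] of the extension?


[ℚ(ζ_n):ℚ] = deg Φ_n(x) = φ(n). Here φ(7) = 6

[ℚ(ζ_7)/ℚ where ζ_7 is a primitive 7th root of unity] = 6


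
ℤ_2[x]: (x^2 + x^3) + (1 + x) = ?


Add coefficients mod 2:
x^0: 0 + 1 = 1 (mod 2)
x^1: 0 + 1 = 1 (mod 2)
x^2: 1 + 0 = 1 (mod 2)
x^3: 1 + 0 = 1 (mod 2)
Result: 1 + x + x^2 + x^3

f + g = 1 + x + x^2 + x^3


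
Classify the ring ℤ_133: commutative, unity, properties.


ℤ_133 is a commutative ring with unity 1; 133 = 7×19 is composite, so 7·19 ≡ 0 gives zero divisors (not an integral domain)
Commutative: Yes
Integral domain: No
Has unity: Yes

ℤ_133: Commutative=Yes, Unity=Yes


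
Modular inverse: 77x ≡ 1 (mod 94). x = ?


Use the extended Euclidean algorithm to write 1 = 77·s + 94·t; then s mod 94 is the inverse.
Euclidean algorithm:
  77 = 0·94 + 77
  94 = 1·77 + 17
  77 = 4·17 + 9
  17 = 1·9 + 8
  9 = 1·8 + 1
  8 = 8·1 + 0
gcd(77,94) = 1
Back-substitution gives: 77·(11) + 94·(-9) = 1
So 77⁻¹ ≡ 11 ≡ 11 (mod 94)
Check: 77 × 11 = 847 ≡ 1 (mod 94) ✓

77⁻¹ ≡ 11 (mod 94)


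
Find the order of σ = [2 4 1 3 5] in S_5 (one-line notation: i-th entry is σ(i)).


Cycle decomposition: (1 2 4 3)
Cycle lengths: 4
Order = lcm(4) = 4

ord(σ) = 4


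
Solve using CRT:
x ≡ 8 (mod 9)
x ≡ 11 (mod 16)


m₁ = 9, m₂ = 16, gcd = 1, so CRT applies. M = m₁·m₂ = 144
Let M₁ = M/m₁ = 16, M₂ = M/m₂ = 9
Find y₁ ≡ M₁⁻¹ (mod m₁): 16⁻¹ ≡ 4 (mod 9)
Find y₂ ≡ M₂⁻¹ (mod m₂): 9⁻¹ ≡ 9 (mod 16)
x = a₁·M₁·y₁ + a₂·M₂·y₂ = 8·16·4 + 11·9·9 = 1403
Reduce mod 144: x ≡ 107
Check: 107 mod 9 = 8 ✓, 107 mod 16 = 11 ✓

x ≡ 107 (mod 144)


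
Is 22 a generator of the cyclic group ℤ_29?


g generates ℤ_n iff gcd(g, n) = 1
gcd(22, 29) = 1
Since gcd = 1, 22 is a generator.

Yes, 22 generates ℤ_29


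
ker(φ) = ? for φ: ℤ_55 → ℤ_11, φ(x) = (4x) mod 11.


Kernel = preimage of identity
ker(φ) = {x ∈ ℤ_55 : 4x ≡ 0 (mod 11)}. Since 11 | 55, φ is well-defined. The kernel is the cyclic subgroup ⟨11⟩ of ℤ_55 (order 5), i.e. {0, 11, 22, 33, 44}

ker(φ) = {0, 11, 22, 33, 44}


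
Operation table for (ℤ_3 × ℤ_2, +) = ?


Elements: {(0,0), (0,1), (1,0), (1,1), (2,0), (2,1)}
Operation: componentwise addition mod (3, 2)
Entry (a, b) = ((a₁+b₁) mod 3, (a₂+b₂) mod 2)

Cayley table:
      | (0,0) | (0,1) | (1,0) | (1,1) | (2,0) | (2,1)
(0,0) | (0,0) | (0,1) | (1,0) | (1,1) | (2,0) | (2,1)
(0,1) | (0,1) | (0,0) | (1,1) | (1,0) | (2,1) | (2,0)
(1,0) | (1,0) | (1,1) | (2,0) | (2,1) | (0,0) | (0,1)
(1,1) | (1,1) | (1,0) | (2,1) | (2,0) | (0,1) | (0,0)
(2,0) | (2,0) | (2,1) | (0,0) | (0,1) | (1,0) | (1,1)
(2,1) | (2,1) | (2,0) | (0,1) | (0,0) | (1,1) | (1,0)


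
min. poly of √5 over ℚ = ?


√5 satisfies x² - 5 = 0, irreducible over ℚ since 5 is squarefree

Minimal polynomial: x² - 5


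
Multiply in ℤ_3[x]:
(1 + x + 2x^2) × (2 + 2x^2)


Expand and collect like terms; reduce coefficients mod 3:
x^0: 1·2 = 2 ≡ 2 (mod 3)
x^1: 1·0 + 1·2 = 2 ≡ 2 (mod 3)
x^2: 1·2 + 1·0 + 2·2 = 6 ≡ 0 (mod 3)
x^3: 1·2 + 2·0 = 2 ≡ 2 (mod 3)
x^4: 2·2 = 4 ≡ 1 (mod 3)
Result: 2 + 2x + 2x^3 + x^4

f · g = 2 + 2x + 2x^3 + x^4


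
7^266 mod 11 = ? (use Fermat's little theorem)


Fermat's little theorem: if p is prime and gcd(a,p)=1, then a^(p-1) ≡ 1 (mod p)
p = 11 is prime, gcd(7,11) = 1
Reduce exponent: 266 mod 10 = 6
So 7^266 ≡ 7^6 (mod 11)
7^6 mod 11 = 4

7^266 ≡ 4 (mod 11)


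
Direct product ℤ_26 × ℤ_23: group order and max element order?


|ℤ_26 × ℤ_23| = 26 × 23 = 598
Max element order = lcm(26,23) = 598
Cyclic? Yes (gcd=1)

|ℤ_26×ℤ_23| = 598, max element order = 598


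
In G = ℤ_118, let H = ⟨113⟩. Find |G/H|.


|⟨113⟩| = n / gcd(113, 118) = 118 / 1 = 118
H is normal (ℤ_118 is abelian).
|G/H| = |G| / |H| = 118 / 118 = 1

|G/H| = 1


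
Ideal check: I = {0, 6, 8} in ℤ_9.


Check ideal conditions for I = {0, 6, 8} in ℤ_9:
(1) I is an additive subgroup? No
(2) For r ∈ ℤ_9 and a ∈ I: r·a ∈ I? No  [counterexample: r=2, a=6, r·a mod 9 = 3 ∉ I]

No, I is not an ideal of ℤ_9


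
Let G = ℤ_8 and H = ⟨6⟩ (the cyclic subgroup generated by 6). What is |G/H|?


|⟨6⟩| = n / gcd(6, 8) = 8 / 2 = 4
H is normal (ℤ_8 is abelian).
|G/H| = |G| / |H| = 8 / 4 = 2

|G/H| = 2


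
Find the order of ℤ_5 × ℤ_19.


|A × B| = |A| · |B|
|ℤ_5 × ℤ_19| = 5 × 19 = 95

|ℤ_5 × ℤ_19| = 95


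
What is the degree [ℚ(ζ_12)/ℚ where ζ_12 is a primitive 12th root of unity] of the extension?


[ℚ(ζ_n):ℚ] = deg Φ_n(x) = φ(n). Here φ(12) = 4

[ℚ(ζ_12)/ℚ where ζ_12 is a primitive 12th root of unity] = 4


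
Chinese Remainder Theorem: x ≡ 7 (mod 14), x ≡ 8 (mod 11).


m₁ = 14, m₂ = 11, gcd = 1, so CRT applies. M = m₁·m₂ = 154
Let M₁ = M/m₁ = 11, M₂ = M/m₂ = 14
Find y₁ ≡ M₁⁻¹ (mod m₁): 11⁻¹ ≡ 9 (mod 14)
Find y₂ ≡ M₂⁻¹ (mod m₂): 14⁻¹ ≡ 4 (mod 11)
x = a₁·M₁·y₁ + a₂·M₂·y₂ = 7·11·9 + 8·14·4 = 1141
Reduce mod 154: x ≡ 63
Check: 63 mod 14 = 7 ✓, 63 mod 11 = 8 ✓

x ≡ 63 (mod 154)


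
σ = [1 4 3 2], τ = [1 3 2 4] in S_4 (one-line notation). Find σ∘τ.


σ∘τ: apply τ first, then σ
1 →τ 1 →σ 1
2 →τ 3 →σ 3
3 →τ 2 →σ 4
4 →τ 4 →σ 2

σ∘τ = [1 3 4 2]


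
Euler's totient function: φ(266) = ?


Factor n: 266 = 2 × 7 × 19
φ(n) = n · ∏(1 - 1/p) over distinct primes p | n
φ(266) = 266 · (1 - 1/2) · (1 - 1/7) · (1 - 1/19) = 108

φ(266) = 108


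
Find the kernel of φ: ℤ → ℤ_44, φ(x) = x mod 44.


Kernel = preimage of identity
ker(φ) = {x ∈ ℤ : x ≡ 0 (mod 44)} = 44ℤ = {0, ±44, ±88, ...}

ker(φ) = 44ℤ


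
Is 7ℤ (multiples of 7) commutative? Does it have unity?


7ℤ is a commutative ring under +,× but has no multiplicative identity (1 ∉ 7ℤ); it has no zero divisors, but without unity it is not an integral domain
Commutative: Yes
Integral domain: No
Has unity: No

7ℤ (multiples of 7): Commutative=Yes, Unity=No


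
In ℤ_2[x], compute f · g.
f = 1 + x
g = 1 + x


Expand and collect like terms; reduce coefficients mod 2:
x^0: 1·1 = 1 ≡ 1 (mod 2)
x^1: 1·1 + 1·1 = 2 ≡ 0 (mod 2)
x^2: 1·1 = 1 ≡ 1 (mod 2)
Result: 1 + x^2

f · g = 1 + x^2


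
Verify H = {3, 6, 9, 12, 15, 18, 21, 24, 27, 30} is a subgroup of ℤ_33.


Subgroup test for H = {3, 6, 9, 12, 15, 18, 21, 24, 27, 30} in (ℤ_33, +):
(1) 0 ∈ H? No
(2) Closure: for all a,b ∈ H, (a+b) mod 33 ∈ H? No  [counterexample: 3 + 30 = 0 ∉ H]
(3) Inverses: for all a ∈ H, -a mod 33 ∈ H? Yes

No, H is not a subgroup of ℤ_33


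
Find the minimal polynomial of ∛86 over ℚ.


∛86 satisfies x³ - 86 = 0, irreducible over ℚ (no rational root; 86 is not a perfect cube)

Minimal polynomial: x³ - 86


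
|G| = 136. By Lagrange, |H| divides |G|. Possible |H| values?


Lagrange's theorem: |H| divides |G|
|G| = 136
Divisors of 136: 1, 2, 4, 8, 17, 34, 68, 136

Possible subgroup orders: {1, 2, 4, 8, 17, 34, 68, 136}


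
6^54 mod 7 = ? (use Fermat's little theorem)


Fermat's little theorem: if p is prime and gcd(a,p)=1, then a^(p-1) ≡ 1 (mod p)
p = 7 is prime, gcd(6,7) = 1
Reduce exponent: 54 mod 6 = 0
So 6^54 ≡ 6^0 (mod 7)
6^0 = 1

6^54 ≡ 1 (mod 7)


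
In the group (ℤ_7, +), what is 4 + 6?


Operation: addition mod 7
4 + 6 = (a + b) mod 7 with a = 4, b = 6

4 + 6 = 3


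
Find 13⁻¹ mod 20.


Use the extended Euclidean algorithm to write 1 = 13·s + 20·t; then s mod 20 is the inverse.
Euclidean algorithm:
  13 = 0·20 + 13
  20 = 1·13 + 7
  13 = 1·7 + 6
  7 = 1·6 + 1
  6 = 6·1 + 0
gcd(13,20) = 1
Back-substitution gives: 13·(-3) + 20·(2) = 1
So 13⁻¹ ≡ -3 ≡ 17 (mod 20)
Check: 13 × 17 = 221 ≡ 1 (mod 20) ✓

13⁻¹ ≡ 17 (mod 20)


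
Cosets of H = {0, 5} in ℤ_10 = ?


H = {0, 5}, |H| = 2
Number of cosets = |G|/|H| = 10/2 = 5
0 + H = {0, 5}
1 + H = {1, 6}
2 + H = {2, 7}
3 + H = {3, 8}
4 + H = {4, 9}

Cosets: 0+H={0,5}; 1+H={1,6}; 2+H={2,7}; 3+H={3,8}; 4+H={4,9}


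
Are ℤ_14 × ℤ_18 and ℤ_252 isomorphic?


Comparing ℤ_14 × ℤ_18 and ℤ_252:
gcd(14,18) = 2 ≠ 1. Max element order in ℤ_14×ℤ_18 is lcm(14,18) = 126 < 252, so it has no element of order 252

No, ℤ_14 × ℤ_18 ≇ ℤ_252


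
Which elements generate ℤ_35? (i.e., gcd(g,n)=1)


g generates ℤ_n iff gcd(g,n) = 1
Prime factors of 35: 5, 7
Generators are g ∈ {1,...,34} not divisible by any of these primes.
Generators: {1, 2, 3, 4, 6, 8, 9, 11, 12, 13, 16, 17, 18, 19, 22, 23, 24, 26, 27, 29, 31, 32, 33, 34}
Number of generators = φ(35) = 24

Generators of ℤ_35 = {1, 2, 3, 4, 6, 8, 9, 11, 12, 13, 16, 17, 18, 19, 22, 23, 24, 26, 27, 29, 31, 32, 33, 34}


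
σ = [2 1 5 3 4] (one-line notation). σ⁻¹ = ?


To find σ⁻¹, swap domain and range:
σ(1) = 2 → σ⁻¹(2) = 1
σ(2) = 1 → σ⁻¹(1) = 2
σ(3) = 5 → σ⁻¹(5) = 3
σ(4) = 3 → σ⁻¹(3) = 4
σ(5) = 4 → σ⁻¹(4) = 5

σ⁻¹ = [2 1 4 5 3]


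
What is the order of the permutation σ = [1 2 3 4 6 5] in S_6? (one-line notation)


Cycle decomposition: (5 6)
Cycle lengths: 2
Order = lcm(2) = 2

ord(σ) = 2


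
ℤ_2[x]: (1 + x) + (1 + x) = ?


Add coefficients mod 2:
x^0: 1 + 1 = 0 (mod 2)
x^1: 1 + 1 = 0 (mod 2)
Result: 0

f + g = 0


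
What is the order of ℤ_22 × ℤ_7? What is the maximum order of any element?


|ℤ_22 × ℤ_7| = 22 × 7 = 154
Max element order = lcm(22,7) = 154
Cyclic? Yes (gcd=1)

|ℤ_22×ℤ_7| = 154, max element order = 154
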